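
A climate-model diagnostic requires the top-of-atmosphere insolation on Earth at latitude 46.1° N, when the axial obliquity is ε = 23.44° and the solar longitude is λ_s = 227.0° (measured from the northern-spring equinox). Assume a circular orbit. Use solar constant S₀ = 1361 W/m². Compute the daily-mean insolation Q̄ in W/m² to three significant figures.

Q̄ ≈ 159 W/m²

Solar declination: sin δ = sin ε · sin λ_s = sin 23.44° × sin 227.0° = -0.29092, so δ = -16.913°.
cos H₀ = −tan(+46.1°) tan(-16.913°) = 0.3160, H₀ = 1.2493 rad.
Bracket: H₀ sin φ sin δ + cos φ cos δ sin H₀ = 1.2493×0.72055×-0.29092 + 0.69340×0.95675×0.94877 = -0.261881 + 0.629424 = 0.367543.
Q̄ = (S₀/π) × [bracket] = (1361/π) × 0.367543 = 159.2 W/m².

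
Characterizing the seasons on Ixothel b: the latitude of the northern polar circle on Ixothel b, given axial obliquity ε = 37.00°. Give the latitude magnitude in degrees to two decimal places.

53.00°

The polar circle is the lowest latitude that experiences at least one full rotation of continuous daylight at the northern-summer solstice; it lies at |ϕ| = 90° − ε = 90° − 37.00° = 53.00°.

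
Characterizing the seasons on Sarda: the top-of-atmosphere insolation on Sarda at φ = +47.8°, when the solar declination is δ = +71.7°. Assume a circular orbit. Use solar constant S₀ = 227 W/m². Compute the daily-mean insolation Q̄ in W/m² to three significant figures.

Q̄ ≈ 160 W/m²

cos H₀ = −tan(+47.8°) tan(+71.700°) = -3.3347 ≤ −1 ⇒ polar day, H₀ = π.
Bracket: H₀ sin φ sin δ + cos φ cos δ sin H₀ = 3.1416×0.74080×0.94943 + 0.67172×0.31399×0.00000 = 2.209606 + 0.000000 = 2.209606.
Q̄ = (S₀/π) × [bracket] = (227/π) × 2.209606 = 159.7 W/m².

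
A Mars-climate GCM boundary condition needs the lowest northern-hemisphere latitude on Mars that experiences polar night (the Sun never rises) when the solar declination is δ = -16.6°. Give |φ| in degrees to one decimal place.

Polar night requires cos H₀ = −tan φ tan δ ≥ 1, i.e. tan φ tan δ ≤ −1.
The boundary is |tan φ| · |tan δ| = 1, so |φ| = 90° − |δ| = 90° − 16.6° = 73.4° in the northern hemisphere.

|φ| = 73.4°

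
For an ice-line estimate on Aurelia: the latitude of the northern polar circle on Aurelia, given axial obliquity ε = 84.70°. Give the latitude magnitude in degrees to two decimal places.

5.30°

The polar circle is the lowest latitude that experiences at least one full rotation of continuous daylight at the northern-summer solstice; it lies at |ϕ| = 90° − ε = 90° − 84.70° = 5.30°.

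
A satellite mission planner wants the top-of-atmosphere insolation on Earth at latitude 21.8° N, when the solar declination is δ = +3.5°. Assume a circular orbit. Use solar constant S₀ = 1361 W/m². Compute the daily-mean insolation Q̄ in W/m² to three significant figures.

cos H₀ = −tan(+21.8°) tan(+3.500°) = -0.0245, H₀ = 1.5953 rad.
Bracket: H₀ sin φ sin δ + cos φ cos δ sin H₀ = 1.5953×0.37137×0.06105 + 0.92849×0.99813×0.99970 = 0.036169 + 0.926476 = 0.962645.
Q̄ = (S₀/π) × [bracket] = (1361/π) × 0.962645 = 417.0 W/m².

Q̄ ≈ 417 W/m²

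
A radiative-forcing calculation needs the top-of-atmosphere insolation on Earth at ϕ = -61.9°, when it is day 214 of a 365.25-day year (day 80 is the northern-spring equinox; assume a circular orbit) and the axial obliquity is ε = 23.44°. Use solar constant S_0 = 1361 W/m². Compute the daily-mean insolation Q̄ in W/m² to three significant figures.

Solar longitude: L_s = 360° × (214 − 80)/365.25 = 132.074°.
sin δ = sin 23.44° × sin 132.074° = 0.29527, so δ = +17.174°.
cos h₀ = −tan(-61.9°) tan(+17.174°) = 0.5788, h₀ = 0.9535 rad.
Bracket: h₀ sin ϕ sin δ + cos ϕ cos δ sin h₀ = 0.9535×-0.88213×0.29527 + 0.47101×0.95541×0.81547 = -0.248355 + 0.366968 = 0.118613.
Q̄ = (S_0/π) × [bracket] = (1361/π) × 0.118613 = 51.39 W/m².

Q̄ ≈ 51.4 W/m²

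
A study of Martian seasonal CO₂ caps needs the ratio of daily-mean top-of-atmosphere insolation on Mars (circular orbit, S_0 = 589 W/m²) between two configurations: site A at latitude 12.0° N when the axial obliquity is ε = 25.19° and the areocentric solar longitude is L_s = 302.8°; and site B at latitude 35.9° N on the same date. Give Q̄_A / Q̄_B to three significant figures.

— Configuration A (ϕ=+12.0°):
sin δ = sin 25.19° × sin 302.8° = -0.35776, so δ = -20.963°.
cos h₀ = −tan(+12.0°) tan(-20.963°) = 0.0814, h₀ = 1.4893 rad.
Bracket: h₀ sin ϕ sin δ + cos ϕ cos δ sin h₀ = 1.4893×0.20791×-0.35776 + 0.97815×0.93381×0.99668 = -0.110777 + 0.910374 = 0.799597.
Q̄ = (S_0/π) × [bracket] = (589/π) × 0.799597 = 149.91 W/m².
— Configuration B (ϕ=+35.9°):
cos h₀ = −tan(+35.9°) tan(-20.963°) = 0.2773, h₀ = 1.2898 rad.
Bracket: h₀ sin ϕ sin δ + cos ϕ cos δ sin h₀ = 1.2898×0.58637×-0.35776 + 0.81004×0.93381×0.96077 = -0.270574 + 0.726749 = 0.456175.
Q̄ = (S_0/π) × [bracket] = (589/π) × 0.456175 = 85.526 W/m².
Ratio Q̄_A / Q̄_B = 149.91 / 85.526 = 1.753.

Q̄_A / Q̄_B ≈ 1.75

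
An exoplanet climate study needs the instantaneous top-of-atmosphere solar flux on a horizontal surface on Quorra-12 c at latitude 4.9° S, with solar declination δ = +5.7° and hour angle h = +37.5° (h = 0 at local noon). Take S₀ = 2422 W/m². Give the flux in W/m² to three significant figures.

cos θ_z = sin φ sin δ + cos φ cos δ cos h = -0.008484 + 0.786546 = 0.778062.
Flux = S₀ · cos θ_z = 2422 × 0.778062 = 1884 W/m².

1.88e+03 W/m²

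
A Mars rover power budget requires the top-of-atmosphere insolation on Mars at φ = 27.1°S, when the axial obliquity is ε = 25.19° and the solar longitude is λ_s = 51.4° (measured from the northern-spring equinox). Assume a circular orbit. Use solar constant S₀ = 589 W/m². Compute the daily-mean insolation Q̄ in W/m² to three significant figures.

Q̄ ≈ 115 W/m²

Solar declination: sin δ = sin ε · sin λ_s = sin 25.19° × sin 51.4° = 0.33263, so δ = +19.429°.
cos H₀ = −tan(-27.1°) tan(+19.429°) = 0.1805, H₀ = 1.3893 rad.
Bracket: H₀ sin φ sin δ + cos φ cos δ sin H₀ = 1.3893×-0.45554×0.33263 + 0.89021×0.94306×0.98358 = -0.210515 + 0.825737 = 0.615222.
Q̄ = (S₀/π) × [bracket] = (589/π) × 0.615222 = 115.3 W/m².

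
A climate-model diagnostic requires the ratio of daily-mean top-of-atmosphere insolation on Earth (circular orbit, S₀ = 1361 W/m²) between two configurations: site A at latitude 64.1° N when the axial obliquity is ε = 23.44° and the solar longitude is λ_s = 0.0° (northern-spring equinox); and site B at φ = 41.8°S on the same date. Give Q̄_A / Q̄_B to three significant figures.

— Configuration A (φ=+64.1°):
Solar declination: sin δ = sin ε · sin λ_s = sin 23.44° × sin 0.0° = 0.00000, so δ = +0.000°.
cos H₀ = −tan(+64.1°) tan(+0.000°) = -0.0000, H₀ = 1.5708 rad.
Bracket: H₀ sin φ sin δ + cos φ cos δ sin H₀ = 1.5708×0.89956×0.00000 + 0.43680×1.00000×1.00000 = 0.000000 + 0.436800 = 0.436800.
Q̄ = (S₀/π) × [bracket] = (1361/π) × 0.436800 = 189.23 W/m².
— Configuration B (φ=-41.8°):
cos H₀ = −tan(-41.8°) tan(+0.000°) = 0.0000, H₀ = 1.5708 rad.
Bracket: H₀ sin φ sin δ + cos φ cos δ sin H₀ = 1.5708×-0.66653×0.00000 + 0.74548×1.00000×1.00000 = -0.000000 + 0.745480 = 0.745480.
Q̄ = (S₀/π) × [bracket] = (1361/π) × 0.745480 = 322.96 W/m².
Ratio Q̄_A / Q̄_B = 189.23 / 322.96 = 0.5859.

Q̄_A / Q̄_B ≈ 0.586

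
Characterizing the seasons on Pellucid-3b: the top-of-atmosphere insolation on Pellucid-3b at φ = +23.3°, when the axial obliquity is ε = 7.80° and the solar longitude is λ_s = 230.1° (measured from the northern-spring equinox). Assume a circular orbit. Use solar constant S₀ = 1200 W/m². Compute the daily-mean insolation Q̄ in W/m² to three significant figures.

Q̄ ≈ 325 W/m²

Solar declination: sin δ = sin ε · sin λ_s = sin 7.80° × sin 230.1° = -0.10412, so δ = -5.976°.
cos H₀ = −tan(+23.3°) tan(-5.976°) = 0.0451, H₀ = 1.5257 rad.
Bracket: H₀ sin φ sin δ + cos φ cos δ sin H₀ = 1.5257×0.39555×-0.10412 + 0.91845×0.99457×0.99898 = -0.062835 + 0.912531 = 0.849696.
Q̄ = (S₀/π) × [bracket] = (1200/π) × 0.849696 = 324.6 W/m².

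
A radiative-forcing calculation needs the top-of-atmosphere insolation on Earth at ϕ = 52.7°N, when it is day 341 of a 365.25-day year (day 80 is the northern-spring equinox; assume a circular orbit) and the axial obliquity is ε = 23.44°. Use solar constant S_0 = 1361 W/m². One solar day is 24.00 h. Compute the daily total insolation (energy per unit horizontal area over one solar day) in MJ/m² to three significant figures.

Solar longitude: L_s = 360° × (341 − 80)/365.25 = 257.248°.
sin δ = sin 23.44° × sin 257.248° = -0.38798, so δ = -22.829°.
cos h₀ = −tan(+52.7°) tan(-22.829°) = 0.5526, h₀ = 0.9853 rad.
Bracket: h₀ sin ϕ sin δ + cos ϕ cos δ sin h₀ = 0.9853×0.79547×-0.38798 + 0.60599×0.92167×0.83346 = -0.304090 + 0.465506 = 0.161416.
Q̄ = (S_0/π) × [bracket] = (1361/π) × 0.161416 = 69.929 W/m².
Daily total = Q̄ × 24.00 h × 3600 s/h = 69.929 × 24.00 × 3600 / 10⁶ = 6.042 MJ/m².

6.04 MJ/m²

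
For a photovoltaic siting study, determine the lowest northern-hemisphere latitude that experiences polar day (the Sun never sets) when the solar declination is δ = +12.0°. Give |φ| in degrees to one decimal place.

Polar day requires cos H₀ = −tan φ tan δ ≤ −1, i.e. tan φ tan δ ≥ 1.
The boundary is |tan φ| · |tan δ| = 1, so |φ| = 90° − |δ| = 90° − 12.0° = 78.0° in the northern hemisphere.

|φ| = 78.0°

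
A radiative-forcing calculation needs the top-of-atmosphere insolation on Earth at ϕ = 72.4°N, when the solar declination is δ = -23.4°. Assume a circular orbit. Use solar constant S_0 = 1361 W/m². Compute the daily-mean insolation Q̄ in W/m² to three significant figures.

cos h₀ = −tan(+72.4°) tan(-23.400°) = 1.3642 ≥ 1 ⇒ polar night, h₀ = 0 and Q̄ = 0.

Q̄ ≈ 0.00 W/m²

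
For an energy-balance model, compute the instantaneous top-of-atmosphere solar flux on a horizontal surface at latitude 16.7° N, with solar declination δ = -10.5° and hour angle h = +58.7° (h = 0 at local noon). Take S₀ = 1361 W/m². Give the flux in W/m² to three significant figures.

595 W/m²

cos θ_z = sin φ sin δ + cos φ cos δ cos h = -0.052367 + 0.489275 = 0.436908.
Flux = S₀ · cos θ_z = 1361 × 0.436908 = 594.6 W/m².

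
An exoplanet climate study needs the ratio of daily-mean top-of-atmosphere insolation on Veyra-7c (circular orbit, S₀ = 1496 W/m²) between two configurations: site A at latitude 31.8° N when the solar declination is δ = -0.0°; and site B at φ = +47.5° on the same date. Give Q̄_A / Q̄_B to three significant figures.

Q̄_A / Q̄_B ≈ 1.26

— Configuration A (φ=+31.8°):
cos H₀ = −tan(+31.8°) tan(-0.000°) = 0.0000, H₀ = 1.5708 rad.
Bracket: H₀ sin φ sin δ + cos φ cos δ sin H₀ = 1.5708×0.52696×-0.00000 + 0.84989×1.00000×1.00000 = -0.000000 + 0.849890 = 0.849890.
Q̄ = (S₀/π) × [bracket] = (1496/π) × 0.849890 = 404.71 W/m².
— Configuration B (φ=+47.5°):
cos H₀ = −tan(+47.5°) tan(-0.000°) = 0.0000, H₀ = 1.5708 rad.
Bracket: H₀ sin φ sin δ + cos φ cos δ sin H₀ = 1.5708×0.73728×-0.00000 + 0.67559×1.00000×1.00000 = -0.000000 + 0.675590 = 0.675590.
Q̄ = (S₀/π) × [bracket] = (1496/π) × 0.675590 = 321.71 W/m².
Ratio Q̄_A / Q̄_B = 404.71 / 321.71 = 1.258.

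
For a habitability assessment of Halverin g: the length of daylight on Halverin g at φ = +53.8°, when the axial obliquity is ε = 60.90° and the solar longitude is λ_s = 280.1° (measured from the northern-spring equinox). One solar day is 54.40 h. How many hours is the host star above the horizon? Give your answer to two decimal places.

0.00 h

Solar declination: sin δ = sin ε · sin λ_s = sin 60.90° × sin 280.1° = -0.86023, so δ = -59.343°.
cos H₀ = −tan φ · tan δ = 2.3051 ≥ 1, so the host star never rises (polar night) and H₀ = 0.
Daylight = 2H₀/(2π) × 54.40 h = (0.0000/π) × 54.40 = 0.00 h.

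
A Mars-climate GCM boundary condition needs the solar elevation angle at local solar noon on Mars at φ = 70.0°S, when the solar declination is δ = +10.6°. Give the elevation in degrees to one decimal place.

At local noon the hour angle is zero, so the zenith angle equals |φ − δ| = |-70.0° − (+10.600°)| = 80.600°.
Elevation = 90° − 80.600° = 9.4°.

9.4°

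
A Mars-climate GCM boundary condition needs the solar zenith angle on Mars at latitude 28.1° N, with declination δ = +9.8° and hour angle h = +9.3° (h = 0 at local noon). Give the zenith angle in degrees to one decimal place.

θ_z = 20.3°

cos θ_z = sin φ sin δ + cos φ cos δ cos h = 0.080171 + 0.857829 = 0.938000.
θ_z = arccos(0.938000) = 20.3°.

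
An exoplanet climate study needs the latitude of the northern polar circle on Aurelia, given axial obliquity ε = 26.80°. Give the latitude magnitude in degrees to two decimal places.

63.20°

The polar circle is the lowest latitude that experiences at least one full rotation of continuous daylight at the northern-summer solstice; it lies at |ϕ| = 90° − ε = 90° − 26.80° = 63.20°.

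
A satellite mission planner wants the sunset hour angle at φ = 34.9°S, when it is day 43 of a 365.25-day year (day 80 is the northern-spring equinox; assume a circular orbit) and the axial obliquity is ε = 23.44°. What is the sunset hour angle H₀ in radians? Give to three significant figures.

H₀ = 1.74 rad

Solar longitude: λ_s = 360° × (43 − 80)/365.25 = -36.468°, i.e. -36.468° + 360° = 323.532°.
sin δ = sin 23.44° × sin 323.532° = -0.23644, so δ = -13.676°.
cos H₀ = −tan φ · tan δ = −tan(-34.9°) × tan(-13.676°) = -0.1698, so H₀ = 1.7414 rad = 99.77°.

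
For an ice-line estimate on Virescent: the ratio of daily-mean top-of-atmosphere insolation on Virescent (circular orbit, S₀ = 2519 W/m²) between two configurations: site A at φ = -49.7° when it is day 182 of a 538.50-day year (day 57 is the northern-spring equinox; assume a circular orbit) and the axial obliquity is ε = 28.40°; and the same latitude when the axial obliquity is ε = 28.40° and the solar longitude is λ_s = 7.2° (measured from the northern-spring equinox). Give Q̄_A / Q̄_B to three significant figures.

— Configuration A (φ=-49.7°):
Solar longitude: λ_s = 360° × (182 − 57)/538.50 = 83.565°.
sin δ = sin 28.40° × sin 83.565° = 0.47263, so δ = +28.205°.
cos H₀ = −tan(-49.7°) tan(+28.205°) = 0.6324, H₀ = 0.8862 rad.
Bracket: H₀ sin φ sin δ + cos φ cos δ sin H₀ = 0.8862×-0.76267×0.47263 + 0.64679×0.88126×0.77465 = -0.319440 + 0.441543 = 0.122103.
Q̄ = (S₀/π) × [bracket] = (2519/π) × 0.122103 = 97.905 W/m².
— Configuration B (φ=-49.7°):
Solar declination: sin δ = sin ε · sin λ_s = sin 28.40° × sin 7.2° = 0.05961, so δ = +3.418°.
cos H₀ = −tan(-49.7°) tan(+3.418°) = 0.0704, H₀ = 1.5003 rad.
Bracket: H₀ sin φ sin δ + cos φ cos δ sin H₀ = 1.5003×-0.76267×0.05961 + 0.64679×0.99822×0.99752 = -0.068208 + 0.644038 = 0.575830.
Q̄ = (S₀/π) × [bracket] = (2519/π) × 0.575830 = 461.71 W/m².
Ratio Q̄_A / Q̄_B = 97.905 / 461.71 = 0.2120.

Q̄_A / Q̄_B ≈ 0.212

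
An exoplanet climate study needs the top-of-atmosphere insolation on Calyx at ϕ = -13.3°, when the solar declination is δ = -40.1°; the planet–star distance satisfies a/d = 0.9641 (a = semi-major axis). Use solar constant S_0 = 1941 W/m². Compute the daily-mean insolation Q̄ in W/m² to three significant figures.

Q̄ ≈ 570 W/m²

cos h₀ = −tan(-13.3°) tan(-40.100°) = -0.1991, h₀ = 1.7712 rad.
Bracket: h₀ sin ϕ sin δ + cos ϕ cos δ sin h₀ = 1.7712×-0.23005×-0.64412 + 0.97318×0.76492×0.97999 = 0.262456 + 0.729509 = 0.991965.
Inverse-square distance factor (a/d)² = 0.9641² = 0.929489.
Q̄ = (S_0/π) × 0.929489 × [bracket] = (1941/π) × 0.929489 × 0.991965 = 569.7 W/m².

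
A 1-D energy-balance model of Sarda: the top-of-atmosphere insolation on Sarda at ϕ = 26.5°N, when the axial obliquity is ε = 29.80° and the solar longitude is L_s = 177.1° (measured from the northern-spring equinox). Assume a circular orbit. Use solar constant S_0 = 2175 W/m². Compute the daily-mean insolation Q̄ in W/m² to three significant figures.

Q̄ ≈ 632 W/m²

Solar declination: sin δ = sin ε · sin L_s = sin 29.80° × sin 177.1° = 0.02514, so δ = +1.441°.
cos h₀ = −tan(+26.5°) tan(+1.441°) = -0.0125, h₀ = 1.5833 rad.
Bracket: h₀ sin ϕ sin δ + cos ϕ cos δ sin h₀ = 1.5833×0.44620×0.02514 + 0.89493×0.99968×0.99992 = 0.017761 + 0.894572 = 0.912333.
Q̄ = (S_0/π) × [bracket] = (2175/π) × 0.912333 = 631.6 W/m².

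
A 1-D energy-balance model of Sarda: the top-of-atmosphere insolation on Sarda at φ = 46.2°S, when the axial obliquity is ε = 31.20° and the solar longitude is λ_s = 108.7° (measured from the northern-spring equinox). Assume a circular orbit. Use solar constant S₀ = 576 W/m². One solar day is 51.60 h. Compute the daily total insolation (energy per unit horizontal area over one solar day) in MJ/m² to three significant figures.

5.25 MJ/m²

Solar declination: sin δ = sin ε · sin λ_s = sin 31.20° × sin 108.7° = 0.49068, so δ = +29.385°.
cos H₀ = −tan(-46.2°) tan(+29.385°) = 0.5872, H₀ = 0.9432 rad.
Bracket: H₀ sin φ sin δ + cos φ cos δ sin H₀ = 0.9432×-0.72176×0.49068 + 0.69214×0.87134×0.80942 = -0.334037 + 0.488153 = 0.154116.
Q̄ = (S₀/π) × [bracket] = (576/π) × 0.154116 = 28.257 W/m².
Daily total = Q̄ × 51.60 h × 3600 s/h = 28.257 × 51.60 × 3600 / 10⁶ = 5.249 MJ/m².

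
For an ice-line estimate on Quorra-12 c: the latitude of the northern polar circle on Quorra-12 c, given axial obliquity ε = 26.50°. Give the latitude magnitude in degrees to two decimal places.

The polar circle is the lowest latitude that experiences at least one full rotation of continuous daylight at the northern-summer solstice; it lies at |ϕ| = 90° − ε = 90° − 26.50° = 63.50°.

63.50°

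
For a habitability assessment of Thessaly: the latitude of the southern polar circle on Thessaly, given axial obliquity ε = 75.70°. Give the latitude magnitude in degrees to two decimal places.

14.30°

The polar circle is the lowest latitude that experiences at least one full rotation of continuous darkness at the northern-summer solstice; it lies at |φ| = 90° − ε = 90° − 75.70° = 14.30°.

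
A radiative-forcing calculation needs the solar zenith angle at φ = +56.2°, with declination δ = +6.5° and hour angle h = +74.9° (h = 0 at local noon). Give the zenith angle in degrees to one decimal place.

cos θ_z = sin φ sin δ + cos φ cos δ cos h = 0.094070 + 0.143986 = 0.238056.
θ_z = arccos(0.238056) = 76.2°.

θ_z = 76.2°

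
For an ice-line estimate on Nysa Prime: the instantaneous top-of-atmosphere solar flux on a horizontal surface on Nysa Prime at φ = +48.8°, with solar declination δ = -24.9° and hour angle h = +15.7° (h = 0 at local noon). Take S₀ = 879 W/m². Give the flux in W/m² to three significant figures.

227 W/m²

cos θ_z = sin φ sin δ + cos φ cos δ cos h = -0.316794 + 0.575170 = 0.258376.
Flux = S₀ · cos θ_z = 879 × 0.258376 = 227.1 W/m².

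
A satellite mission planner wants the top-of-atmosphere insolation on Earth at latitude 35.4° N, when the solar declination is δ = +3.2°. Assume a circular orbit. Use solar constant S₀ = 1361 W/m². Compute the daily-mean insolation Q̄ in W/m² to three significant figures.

cos H₀ = −tan(+35.4°) tan(+3.200°) = -0.0397, H₀ = 1.6105 rad.
Bracket: H₀ sin φ sin δ + cos φ cos δ sin H₀ = 1.6105×0.57928×0.05582 + 0.81513×0.99844×0.99921 = 0.052076 + 0.813215 = 0.865291.
Q̄ = (S₀/π) × [bracket] = (1361/π) × 0.865291 = 374.9 W/m².

Q̄ ≈ 375 W/m²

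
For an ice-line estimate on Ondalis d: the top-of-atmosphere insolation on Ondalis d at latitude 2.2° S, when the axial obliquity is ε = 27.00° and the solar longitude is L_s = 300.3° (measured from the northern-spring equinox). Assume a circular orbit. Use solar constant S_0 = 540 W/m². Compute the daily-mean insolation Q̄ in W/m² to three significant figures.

Q̄ ≈ 162 W/m²

Solar declination: sin δ = sin ε · sin L_s = sin 27.00° × sin 300.3° = -0.39197, so δ = -23.077°.
cos h₀ = −tan(-2.2°) tan(-23.077°) = -0.0164, h₀ = 1.5872 rad.
Bracket: h₀ sin ϕ sin δ + cos ϕ cos δ sin h₀ = 1.5872×-0.03839×-0.39197 + 0.99926×0.91998×0.99987 = 0.023884 + 0.919180 = 0.943064.
Q̄ = (S_0/π) × [bracket] = (540/π) × 0.943064 = 162.1 W/m².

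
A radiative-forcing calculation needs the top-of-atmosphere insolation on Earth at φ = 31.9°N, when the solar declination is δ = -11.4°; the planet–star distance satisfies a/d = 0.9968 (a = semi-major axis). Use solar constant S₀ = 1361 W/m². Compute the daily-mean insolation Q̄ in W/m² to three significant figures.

cos H₀ = −tan(+31.9°) tan(-11.400°) = 0.1255, H₀ = 1.4450 rad.
Bracket: H₀ sin φ sin δ + cos φ cos δ sin H₀ = 1.4450×0.52844×-0.19766 + 0.84897×0.98027×0.99209 = -0.150932 + 0.825637 = 0.674705.
Inverse-square distance factor (a/d)² = 0.9968² = 0.993610.
Q̄ = (S₀/π) × 0.993610 × [bracket] = (1361/π) × 0.993610 × 0.674705 = 290.4 W/m².

Q̄ ≈ 290 W/m²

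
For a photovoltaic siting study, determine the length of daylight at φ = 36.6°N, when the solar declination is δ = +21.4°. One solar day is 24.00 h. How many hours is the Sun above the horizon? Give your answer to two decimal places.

cos H₀ = −tan φ · tan δ = −tan(+36.6°) × tan(+21.400°) = -0.2910, so H₀ = 1.8661 rad = 106.92°.
Daylight = 2H₀/(2π) × 24.00 h = (1.8661/π) × 24.00 = 14.26 h.

14.26 h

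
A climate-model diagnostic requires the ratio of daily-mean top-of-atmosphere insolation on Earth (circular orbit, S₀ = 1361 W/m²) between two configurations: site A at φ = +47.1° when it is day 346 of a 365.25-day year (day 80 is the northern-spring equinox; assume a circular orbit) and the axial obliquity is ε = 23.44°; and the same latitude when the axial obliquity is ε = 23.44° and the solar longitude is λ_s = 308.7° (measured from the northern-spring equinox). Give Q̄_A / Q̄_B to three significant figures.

— Configuration A (φ=+47.1°):
Solar longitude: λ_s = 360° × (346 − 80)/365.25 = 262.177°.
sin δ = sin 23.44° × sin 262.177° = -0.39409, so δ = -23.209°.
cos H₀ = −tan(+47.1°) tan(-23.209°) = 0.4614, H₀ = 1.0912 rad.
Bracket: H₀ sin φ sin δ + cos φ cos δ sin H₀ = 1.0912×0.73254×-0.39409 + 0.68072×0.91907×0.88718 = -0.315015 + 0.555046 = 0.240031.
Q̄ = (S₀/π) × [bracket] = (1361/π) × 0.240031 = 103.99 W/m².
— Configuration B (φ=+47.1°):
Solar declination: sin δ = sin ε · sin λ_s = sin 23.44° × sin 308.7° = -0.31045, so δ = -18.086°.
cos H₀ = −tan(+47.1°) tan(-18.086°) = 0.3514, H₀ = 1.2117 rad.
Bracket: H₀ sin φ sin δ + cos φ cos δ sin H₀ = 1.2117×0.73254×-0.31045 + 0.68072×0.95059×0.93621 = -0.275561 + 0.605808 = 0.330247.
Q̄ = (S₀/π) × [bracket] = (1361/π) × 0.330247 = 143.07 W/m².
Ratio Q̄_A / Q̄_B = 103.99 / 143.07 = 0.7268.

Q̄_A / Q̄_B ≈ 0.727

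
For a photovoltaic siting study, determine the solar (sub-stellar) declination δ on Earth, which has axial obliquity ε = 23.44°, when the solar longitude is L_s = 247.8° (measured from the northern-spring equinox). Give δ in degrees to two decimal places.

δ = -21.61°

sin δ = sin ε · sin L_s = sin 23.44° × sin 247.8° = -0.368301.
δ = arcsin(-0.368301) = -21.61°.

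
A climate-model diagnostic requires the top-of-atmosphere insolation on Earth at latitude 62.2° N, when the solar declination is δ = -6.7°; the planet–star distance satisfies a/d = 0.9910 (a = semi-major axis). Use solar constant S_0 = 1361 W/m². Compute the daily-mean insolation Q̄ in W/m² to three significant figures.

cos h₀ = −tan(+62.2°) tan(-6.700°) = 0.2228, h₀ = 1.3461 rad.
Bracket: h₀ sin ϕ sin δ + cos ϕ cos δ sin h₀ = 1.3461×0.88458×-0.11667 + 0.46639×0.99317×0.97486 = -0.138923 + 0.451560 = 0.312637.
Inverse-square distance factor (a/d)² = 0.9910² = 0.982081.
Q̄ = (S_0/π) × 0.982081 × [bracket] = (1361/π) × 0.982081 × 0.312637 = 133.0 W/m².

Q̄ ≈ 133 W/m²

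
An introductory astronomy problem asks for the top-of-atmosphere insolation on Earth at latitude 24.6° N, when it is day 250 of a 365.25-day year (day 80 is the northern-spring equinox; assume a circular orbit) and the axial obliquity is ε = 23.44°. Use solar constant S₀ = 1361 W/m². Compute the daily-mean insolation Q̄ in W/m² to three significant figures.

Solar longitude: λ_s = 360° × (250 − 80)/365.25 = 167.556°.
sin δ = sin 23.44° × sin 167.556° = 0.08571, so δ = +4.917°.
cos H₀ = −tan(+24.6°) tan(+4.917°) = -0.0394, H₀ = 1.6102 rad.
Bracket: H₀ sin φ sin δ + cos φ cos δ sin H₀ = 1.6102×0.41628×0.08571 + 0.90924×0.99632×0.99922 = 0.057451 + 0.905187 = 0.962638.
Q̄ = (S₀/π) × [bracket] = (1361/π) × 0.962638 = 417.0 W/m².

Q̄ ≈ 417 W/m²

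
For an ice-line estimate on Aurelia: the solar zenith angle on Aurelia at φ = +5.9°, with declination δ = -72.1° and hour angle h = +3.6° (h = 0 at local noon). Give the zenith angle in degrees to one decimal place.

θ_z = 78.0°

cos θ_z = sin φ sin δ + cos φ cos δ cos h = -0.097817 + 0.305125 = 0.207308.
θ_z = arccos(0.207308) = 78.0°.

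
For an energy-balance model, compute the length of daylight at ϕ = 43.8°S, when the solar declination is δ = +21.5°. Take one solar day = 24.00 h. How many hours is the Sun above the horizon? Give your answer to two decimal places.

9.04 h

cos h₀ = −tan ϕ · tan δ = −tan(-43.8°) × tan(+21.500°) = 0.3777, so h₀ = 1.1834 rad = 67.81°.
Daylight = 2h₀/(2π) × 24.00 h = (1.1834/π) × 24.00 = 9.04 h.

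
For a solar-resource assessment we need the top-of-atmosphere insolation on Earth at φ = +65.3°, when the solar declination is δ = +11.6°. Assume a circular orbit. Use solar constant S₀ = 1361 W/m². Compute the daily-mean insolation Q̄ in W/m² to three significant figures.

Q̄ ≈ 320 W/m²

cos H₀ = −tan(+65.3°) tan(+11.600°) = -0.4463, H₀ = 2.0334 rad.
Bracket: H₀ sin φ sin δ + cos φ cos δ sin H₀ = 2.0334×0.90851×0.20108 + 0.41787×0.97958×0.89489 = 0.371468 + 0.366312 = 0.737780.
Q̄ = (S₀/π) × [bracket] = (1361/π) × 0.737780 = 319.6 W/m².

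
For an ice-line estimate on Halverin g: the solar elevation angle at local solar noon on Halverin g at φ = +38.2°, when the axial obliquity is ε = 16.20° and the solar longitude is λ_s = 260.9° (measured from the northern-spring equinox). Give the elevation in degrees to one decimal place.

Solar declination: sin δ = sin ε · sin λ_s = sin 16.20° × sin 260.9° = -0.27548, so δ = -15.991°.
At local noon the hour angle is zero, so the zenith angle equals |φ − δ| = |+38.2° − (-15.991°)| = 54.191°.
Elevation = 90° − 54.191° = 35.8°.

35.8°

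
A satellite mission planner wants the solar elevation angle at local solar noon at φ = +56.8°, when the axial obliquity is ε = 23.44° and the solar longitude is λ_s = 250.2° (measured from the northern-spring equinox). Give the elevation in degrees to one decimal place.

11.2°

Solar declination: sin δ = sin ε · sin λ_s = sin 23.44° × sin 250.2° = -0.37427, so δ = -21.979°.
At local noon the hour angle is zero, so the zenith angle equals |φ − δ| = |+56.8° − (-21.979°)| = 78.779°.
Elevation = 90° − 78.779° = 11.2°.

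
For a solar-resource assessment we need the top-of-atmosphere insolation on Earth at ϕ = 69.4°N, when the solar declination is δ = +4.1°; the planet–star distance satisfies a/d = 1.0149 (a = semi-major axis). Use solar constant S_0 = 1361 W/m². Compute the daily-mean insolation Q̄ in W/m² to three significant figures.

Q̄ ≈ 206 W/m²

cos h₀ = −tan(+69.4°) tan(+4.100°) = -0.1907, h₀ = 1.7627 rad.
Bracket: h₀ sin ϕ sin δ + cos ϕ cos δ sin h₀ = 1.7627×0.93606×0.07150 + 0.35184×0.99744×0.98165 = 0.117974 + 0.344500 = 0.462474.
Inverse-square distance factor (a/d)² = 1.0149² = 1.030022.
Q̄ = (S_0/π) × 1.030022 × [bracket] = (1361/π) × 1.030022 × 0.462474 = 206.4 W/m².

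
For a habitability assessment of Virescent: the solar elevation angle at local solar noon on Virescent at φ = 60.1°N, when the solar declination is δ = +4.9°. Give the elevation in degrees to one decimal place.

At local noon the hour angle is zero, so the zenith angle equals |φ − δ| = |+60.1° − (+4.900°)| = 55.200°.
Elevation = 90° − 55.200° = 34.8°.

34.8°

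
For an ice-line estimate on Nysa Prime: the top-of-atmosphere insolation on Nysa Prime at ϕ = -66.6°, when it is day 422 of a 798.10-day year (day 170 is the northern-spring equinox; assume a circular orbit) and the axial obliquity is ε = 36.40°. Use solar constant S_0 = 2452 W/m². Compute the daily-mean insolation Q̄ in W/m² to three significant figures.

Q̄ ≈ 0.00 W/m²

Solar longitude: L_s = 360° × (422 − 170)/798.10 = 113.670°.
sin δ = sin 36.40° × sin 113.670° = 0.54350, so δ = +32.922°.
cos h₀ = −tan(-66.6°) tan(+32.922°) = 1.4962 ≥ 1 ⇒ polar night, h₀ = 0 and Q̄ = 0.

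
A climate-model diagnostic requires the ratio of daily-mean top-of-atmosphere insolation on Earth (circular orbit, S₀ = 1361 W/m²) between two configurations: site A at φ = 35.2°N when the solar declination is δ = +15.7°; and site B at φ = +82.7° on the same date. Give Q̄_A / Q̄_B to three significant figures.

Q̄_A / Q̄_B ≈ 1.24

— Configuration A (φ=+35.2°):
cos H₀ = −tan(+35.2°) tan(+15.700°) = -0.1983, H₀ = 1.7704 rad.
Bracket: H₀ sin φ sin δ + cos φ cos δ sin H₀ = 1.7704×0.57643×0.27060 + 0.81714×0.96269×0.98014 = 0.276150 + 0.771030 = 1.047180.
Q̄ = (S₀/π) × [bracket] = (1361/π) × 1.047180 = 453.66 W/m².
— Configuration B (φ=+82.7°):
cos H₀ = −tan(+82.7°) tan(+15.700°) = -2.1942 ≤ −1 ⇒ polar day, H₀ = π.
Bracket: H₀ sin φ sin δ + cos φ cos δ sin H₀ = 3.1416×0.99189×0.27060 + 0.12706×0.96269×0.00000 = 0.843223 + 0.000000 = 0.843223.
Q̄ = (S₀/π) × [bracket] = (1361/π) × 0.843223 = 365.30 W/m².
Ratio Q̄_A / Q̄_B = 453.66 / 365.30 = 1.242.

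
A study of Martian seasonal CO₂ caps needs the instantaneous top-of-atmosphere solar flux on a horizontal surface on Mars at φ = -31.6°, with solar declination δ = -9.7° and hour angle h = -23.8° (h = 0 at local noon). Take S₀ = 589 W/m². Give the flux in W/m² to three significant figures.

504 W/m²

cos θ_z = sin φ sin δ + cos φ cos δ cos h = 0.088286 + 0.768155 = 0.856441.
Flux = S₀ · cos θ_z = 589 × 0.856441 = 504.4 W/m².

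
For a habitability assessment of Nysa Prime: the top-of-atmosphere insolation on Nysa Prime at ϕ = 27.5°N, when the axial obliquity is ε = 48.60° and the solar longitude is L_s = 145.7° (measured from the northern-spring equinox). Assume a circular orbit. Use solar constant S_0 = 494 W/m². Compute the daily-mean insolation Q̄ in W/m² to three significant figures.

Q̄ ≈ 178 W/m²

Solar declination: sin δ = sin ε · sin L_s = sin 48.60° × sin 145.7° = 0.42271, so δ = +25.006°.
cos h₀ = −tan(+27.5°) tan(+25.006°) = -0.2428, h₀ = 1.8161 rad.
Bracket: h₀ sin ϕ sin δ + cos ϕ cos δ sin h₀ = 1.8161×0.46175×0.42271 + 0.88701×0.90627×0.97007 = 0.354478 + 0.779811 = 1.134289.
Q̄ = (S_0/π) × [bracket] = (494/π) × 1.134289 = 178.4 W/m².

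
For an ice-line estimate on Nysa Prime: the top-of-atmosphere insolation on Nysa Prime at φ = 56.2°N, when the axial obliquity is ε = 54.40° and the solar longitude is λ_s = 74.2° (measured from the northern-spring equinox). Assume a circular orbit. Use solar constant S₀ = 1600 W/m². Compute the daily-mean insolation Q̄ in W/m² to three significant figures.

Solar declination: sin δ = sin ε · sin λ_s = sin 54.40° × sin 74.2° = 0.78238, so δ = +51.479°.
cos H₀ = −tan(+56.2°) tan(+51.479°) = -1.8765 ≤ −1 ⇒ polar day, H₀ = π.
Bracket: H₀ sin φ sin δ + cos φ cos δ sin H₀ = 3.1416×0.83098×0.78238 + 0.55630×0.62280×0.00000 = 2.042487 + 0.000000 = 2.042487.
Q̄ = (S₀/π) × [bracket] = (1600/π) × 2.042487 = 1040 W/m².

Q̄ ≈ 1.04e+03 W/m²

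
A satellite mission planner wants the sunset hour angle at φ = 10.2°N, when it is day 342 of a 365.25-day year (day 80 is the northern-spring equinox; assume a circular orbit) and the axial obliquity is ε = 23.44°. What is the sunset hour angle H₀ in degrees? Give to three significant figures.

Solar longitude: λ_s = 360° × (342 − 80)/365.25 = 258.234°.
sin δ = sin 23.44° × sin 258.234° = -0.38943, so δ = -22.919°.
cos H₀ = −tan φ · tan δ = −tan(+10.2°) × tan(-22.919°) = 0.0761, so H₀ = 1.4946 rad = 85.64°.

H₀ = 85.6°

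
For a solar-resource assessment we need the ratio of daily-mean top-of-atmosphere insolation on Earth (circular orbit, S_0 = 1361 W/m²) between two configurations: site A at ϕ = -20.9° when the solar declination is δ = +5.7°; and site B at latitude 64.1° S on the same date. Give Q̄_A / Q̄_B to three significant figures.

Q̄_A / Q̄_B ≈ 2.88

— Configuration A (ϕ=-20.9°):
cos h₀ = −tan(-20.9°) tan(+5.700°) = 0.0381, h₀ = 1.5327 rad.
Bracket: h₀ sin ϕ sin δ + cos ϕ cos δ sin h₀ = 1.5327×-0.35674×0.09932 + 0.93420×0.99506×0.99927 = -0.054306 + 0.928906 = 0.874600.
Q̄ = (S_0/π) × [bracket] = (1361/π) × 0.874600 = 378.89 W/m².
— Configuration B (ϕ=-64.1°):
cos h₀ = −tan(-64.1°) tan(+5.700°) = 0.2056, h₀ = 1.3638 rad.
Bracket: h₀ sin ϕ sin δ + cos ϕ cos δ sin h₀ = 1.3638×-0.89956×0.09932 + 0.43680×0.99506×0.97865 = -0.121848 + 0.425363 = 0.303515.
Q̄ = (S_0/π) × [bracket] = (1361/π) × 0.303515 = 131.49 W/m².
Ratio Q̄_A / Q̄_B = 378.89 / 131.49 = 2.882.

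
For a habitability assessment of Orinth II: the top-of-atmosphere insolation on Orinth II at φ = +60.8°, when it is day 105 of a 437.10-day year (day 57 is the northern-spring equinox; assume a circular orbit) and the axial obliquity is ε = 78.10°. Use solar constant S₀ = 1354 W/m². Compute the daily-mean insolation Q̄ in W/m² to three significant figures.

Q̄ ≈ 736 W/m²

Solar longitude: λ_s = 360° × (105 − 57)/437.10 = 39.533°.
sin δ = sin 78.10° × sin 39.533° = 0.62285, so δ = +38.524°.
cos H₀ = −tan(+60.8°) tan(+38.524°) = -1.4245 ≤ −1 ⇒ polar day, H₀ = π.
Bracket: H₀ sin φ sin δ + cos φ cos δ sin H₀ = 3.1416×0.87292×0.62285 + 0.48786×0.78234×0.00000 = 1.708082 + 0.000000 = 1.708082.
Q̄ = (S₀/π) × [bracket] = (1354/π) × 1.708082 = 736.2 W/m².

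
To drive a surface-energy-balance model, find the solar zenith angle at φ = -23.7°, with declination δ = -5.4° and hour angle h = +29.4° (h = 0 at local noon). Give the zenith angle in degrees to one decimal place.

θ_z = 33.7°

cos θ_z = sin φ sin δ + cos φ cos δ cos h = 0.037827 + 0.794198 = 0.832025.
θ_z = arccos(0.832025) = 33.7°.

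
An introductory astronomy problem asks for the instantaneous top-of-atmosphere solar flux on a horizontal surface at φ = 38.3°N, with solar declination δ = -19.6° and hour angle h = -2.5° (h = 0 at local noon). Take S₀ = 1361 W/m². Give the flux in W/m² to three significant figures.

722 W/m²

cos θ_z = sin φ sin δ + cos φ cos δ cos h = -0.207906 + 0.738601 = 0.530695.
Flux = S₀ · cos θ_z = 1361 × 0.530695 = 722.3 W/m².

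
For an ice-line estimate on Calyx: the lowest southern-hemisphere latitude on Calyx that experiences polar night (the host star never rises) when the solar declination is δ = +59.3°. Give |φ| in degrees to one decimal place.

|φ| = 30.7°

Polar night requires cos H₀ = −tan φ tan δ ≥ 1, i.e. tan φ tan δ ≤ −1.
The boundary is |tan φ| · |tan δ| = 1, so |φ| = 90° − |δ| = 90° − 59.3° = 30.7° in the southern hemisphere.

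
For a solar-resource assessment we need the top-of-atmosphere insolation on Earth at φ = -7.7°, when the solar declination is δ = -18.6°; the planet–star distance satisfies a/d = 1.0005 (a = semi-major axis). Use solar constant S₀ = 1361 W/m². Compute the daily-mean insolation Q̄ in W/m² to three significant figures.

Q̄ ≈ 437 W/m²

cos H₀ = −tan(-7.7°) tan(-18.600°) = -0.0455, H₀ = 1.6163 rad.
Bracket: H₀ sin φ sin δ + cos φ cos δ sin H₀ = 1.6163×-0.13399×-0.31896 + 0.99098×0.94777×0.99896 = 0.069077 + 0.938244 = 1.007321.
Inverse-square distance factor (a/d)² = 1.0005² = 1.001000.
Q̄ = (S₀/π) × 1.001000 × [bracket] = (1361/π) × 1.001000 × 1.007321 = 436.8 W/m².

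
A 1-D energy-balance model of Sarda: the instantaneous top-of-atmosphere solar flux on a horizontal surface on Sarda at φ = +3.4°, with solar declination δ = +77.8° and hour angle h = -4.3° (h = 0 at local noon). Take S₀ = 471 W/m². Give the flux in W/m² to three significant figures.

126 W/m²

cos θ_z = sin φ sin δ + cos φ cos δ cos h = 0.057967 + 0.210359 = 0.268326.
Flux = S₀ · cos θ_z = 471 × 0.268326 = 126.4 W/m².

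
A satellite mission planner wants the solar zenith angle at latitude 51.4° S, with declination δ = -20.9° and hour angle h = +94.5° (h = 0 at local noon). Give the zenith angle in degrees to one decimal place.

cos θ_z = sin ϕ sin δ + cos ϕ cos δ cos h = 0.278798 + -0.045728 = 0.233070.
θ_z = arccos(0.233070) = 76.5°.

θ_z = 76.5°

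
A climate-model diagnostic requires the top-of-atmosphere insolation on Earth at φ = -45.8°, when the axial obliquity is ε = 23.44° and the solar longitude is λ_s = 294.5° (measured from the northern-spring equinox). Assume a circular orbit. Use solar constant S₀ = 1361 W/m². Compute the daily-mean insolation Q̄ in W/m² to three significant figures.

Q̄ ≈ 481 W/m²

Solar declination: sin δ = sin ε · sin λ_s = sin 23.44° × sin 294.5° = -0.36197, so δ = -21.221°.
cos H₀ = −tan(-45.8°) tan(-21.221°) = -0.3993, H₀ = 1.9816 rad.
Bracket: H₀ sin φ sin δ + cos φ cos δ sin H₀ = 1.9816×-0.71691×-0.36197 + 0.69717×0.93219×0.91682 = 0.514225 + 0.595837 = 1.110062.
Q̄ = (S₀/π) × [bracket] = (1361/π) × 1.110062 = 480.9 W/m².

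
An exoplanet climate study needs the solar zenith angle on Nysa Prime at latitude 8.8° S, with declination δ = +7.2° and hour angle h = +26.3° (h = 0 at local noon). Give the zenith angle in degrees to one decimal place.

cos θ_z = sin ϕ sin δ + cos ϕ cos δ cos h = -0.019174 + 0.878947 = 0.859773.
θ_z = arccos(0.859773) = 30.7°.

θ_z = 30.7°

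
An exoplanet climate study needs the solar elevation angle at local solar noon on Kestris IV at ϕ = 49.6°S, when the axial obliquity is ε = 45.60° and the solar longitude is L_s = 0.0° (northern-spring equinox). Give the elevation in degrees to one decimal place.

Solar declination: sin δ = sin ε · sin L_s = sin 45.60° × sin 0.0° = 0.00000, so δ = +0.000°.
At local noon the hour angle is zero, so the zenith angle equals |ϕ − δ| = |-49.6° − (+0.000°)| = 49.600°.
Elevation = 90° − 49.600° = 40.4°.

40.4°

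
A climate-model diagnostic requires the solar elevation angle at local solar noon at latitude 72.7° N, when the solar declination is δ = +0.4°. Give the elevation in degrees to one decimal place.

At local noon the hour angle is zero, so the zenith angle equals |φ − δ| = |+72.7° − (+0.400°)| = 72.300°.
Elevation = 90° − 72.300° = 17.7°.

17.7°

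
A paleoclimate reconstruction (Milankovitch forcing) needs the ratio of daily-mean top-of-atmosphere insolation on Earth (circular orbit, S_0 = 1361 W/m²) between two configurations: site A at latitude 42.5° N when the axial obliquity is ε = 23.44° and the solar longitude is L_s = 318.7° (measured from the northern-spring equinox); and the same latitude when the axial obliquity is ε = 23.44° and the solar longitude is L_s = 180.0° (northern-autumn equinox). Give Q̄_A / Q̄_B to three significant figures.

— Configuration A (ϕ=+42.5°):
Solar declination: sin δ = sin ε · sin L_s = sin 23.44° × sin 318.7° = -0.26254, so δ = -15.221°.
cos h₀ = −tan(+42.5°) tan(-15.221°) = 0.2493, h₀ = 1.3188 rad.
Bracket: h₀ sin ϕ sin δ + cos ϕ cos δ sin h₀ = 1.3188×0.67559×-0.26254 + 0.73728×0.96492×0.96842 = -0.233915 + 0.688950 = 0.455035.
Q̄ = (S_0/π) × [bracket] = (1361/π) × 0.455035 = 197.13 W/m².
— Configuration B (ϕ=+42.5°):
Solar declination: sin δ = sin ε · sin L_s = sin 23.44° × sin 180.0° = 0.00000, so δ = +0.000°.
cos h₀ = −tan(+42.5°) tan(+0.000°) = -0.0000, h₀ = 1.5708 rad.
Bracket: h₀ sin ϕ sin δ + cos ϕ cos δ sin h₀ = 1.5708×0.67559×0.00000 + 0.73728×1.00000×1.00000 = 0.000000 + 0.737280 = 0.737280.
Q̄ = (S_0/π) × [bracket] = (1361/π) × 0.737280 = 319.40 W/m².
Ratio Q̄_A / Q̄_B = 197.13 / 319.40 = 0.6172.

Q̄_A / Q̄_B ≈ 0.617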